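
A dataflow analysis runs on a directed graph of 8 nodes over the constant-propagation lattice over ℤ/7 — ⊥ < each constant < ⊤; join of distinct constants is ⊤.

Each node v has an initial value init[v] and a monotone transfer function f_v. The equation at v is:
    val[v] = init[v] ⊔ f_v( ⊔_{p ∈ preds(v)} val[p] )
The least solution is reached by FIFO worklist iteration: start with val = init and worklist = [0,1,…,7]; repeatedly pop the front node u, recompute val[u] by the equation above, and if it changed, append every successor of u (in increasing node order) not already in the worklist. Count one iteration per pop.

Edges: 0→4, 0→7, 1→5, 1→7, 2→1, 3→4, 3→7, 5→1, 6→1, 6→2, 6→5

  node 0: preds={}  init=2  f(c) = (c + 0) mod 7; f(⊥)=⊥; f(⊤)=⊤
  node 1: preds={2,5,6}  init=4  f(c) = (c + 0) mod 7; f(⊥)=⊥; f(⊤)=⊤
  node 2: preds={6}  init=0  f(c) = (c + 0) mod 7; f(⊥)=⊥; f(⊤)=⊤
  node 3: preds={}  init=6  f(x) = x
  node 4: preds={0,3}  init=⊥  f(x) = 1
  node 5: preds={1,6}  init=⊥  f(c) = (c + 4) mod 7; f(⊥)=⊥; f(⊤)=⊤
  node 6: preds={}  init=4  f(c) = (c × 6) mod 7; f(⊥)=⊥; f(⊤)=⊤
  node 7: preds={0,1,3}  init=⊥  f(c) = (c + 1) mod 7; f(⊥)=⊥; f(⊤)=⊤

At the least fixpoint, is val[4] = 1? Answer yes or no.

Iteration log — 9 steps:
  step 1. node 0  ⊔preds=⊥  new=2  stable
  step 2. node 1  ⊔preds=⊤  new=⊤  old=4  +wl: 
  step 3. node 2  ⊔preds=4  new=⊤  old=0  +wl: 1
  step 4. node 3  ⊔preds=⊥  new=6  stable
  step 5. node 4  ⊔preds=⊤  new=1  old=⊥  +wl: 
  step 6. node 5  ⊔preds=⊤  new=⊤  old=⊥  +wl: 
  step 7. node 6  ⊔preds=⊥  new=4  stable
  step 8. node 7  ⊔preds=⊤  new=⊤  old=⊥  +wl: 
  step 9. node 1  ⊔preds=⊤  new=⊤  stable

Least fixpoint reached:
  node 0: 2
  node 1: ⊤
  node 2: ⊤
  node 3: 6
  node 4: 1
  node 5: ⊤
  node 6: 4
  node 7: ⊤

yes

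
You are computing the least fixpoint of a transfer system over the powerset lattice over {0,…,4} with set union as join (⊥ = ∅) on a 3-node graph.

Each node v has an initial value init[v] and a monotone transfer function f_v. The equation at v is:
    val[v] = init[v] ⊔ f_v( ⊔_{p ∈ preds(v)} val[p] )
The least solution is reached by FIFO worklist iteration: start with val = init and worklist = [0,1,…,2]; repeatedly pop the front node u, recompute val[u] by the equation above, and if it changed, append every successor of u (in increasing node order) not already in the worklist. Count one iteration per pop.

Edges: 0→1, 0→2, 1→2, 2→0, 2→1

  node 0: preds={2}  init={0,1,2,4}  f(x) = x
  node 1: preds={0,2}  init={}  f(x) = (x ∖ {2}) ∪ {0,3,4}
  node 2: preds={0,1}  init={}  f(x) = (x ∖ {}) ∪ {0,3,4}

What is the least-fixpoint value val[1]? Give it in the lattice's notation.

{0,1,3,4}

Iteration log — 6 steps:
  step 1. node 0  ⊔preds={}  new={0,1,2,4}  stable
  step 2. node 1  ⊔preds={0,1,2,4}  new={0,1,3,4}  old={}  +wl: 
  step 3. node 2  ⊔preds={0,1,2,3,4}  new={0,1,2,3,4}  old={}  +wl: 0,1
  step 4. node 0  ⊔preds={0,1,2,3,4}  new={0,1,2,3,4}  old={0,1,2,4}  +wl: 2
  step 5. node 1  ⊔preds={0,1,2,3,4}  new={0,1,3,4}  stable
  step 6. node 2  ⊔preds={0,1,2,3,4}  new={0,1,2,3,4}  stable

Least fixpoint reached:
  node 0: {0,1,2,3,4}
  node 1: {0,1,3,4}
  node 2: {0,1,2,3,4}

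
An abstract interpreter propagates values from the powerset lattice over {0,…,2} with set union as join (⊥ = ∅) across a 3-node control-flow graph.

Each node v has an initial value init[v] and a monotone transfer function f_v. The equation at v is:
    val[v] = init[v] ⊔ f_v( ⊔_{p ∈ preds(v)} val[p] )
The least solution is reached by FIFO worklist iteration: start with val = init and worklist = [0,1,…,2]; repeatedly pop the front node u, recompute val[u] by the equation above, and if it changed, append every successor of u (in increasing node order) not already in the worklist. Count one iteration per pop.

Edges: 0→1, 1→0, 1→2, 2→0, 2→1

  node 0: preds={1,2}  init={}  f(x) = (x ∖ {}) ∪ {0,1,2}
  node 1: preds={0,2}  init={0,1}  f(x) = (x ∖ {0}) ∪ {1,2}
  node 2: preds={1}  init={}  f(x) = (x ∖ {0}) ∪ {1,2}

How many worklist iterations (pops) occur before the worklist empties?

Worklist (5 pops):
  #1 pop 0: in={0,1} → {0,1,2} (was {}); enqueue []
  #2 pop 1: in={0,1,2} → {0,1,2} (was {0,1}); enqueue [0]
  #3 pop 2: in={0,1,2} → {1,2} (was {}); enqueue [1]
  #4 pop 0: in={0,1,2} → {0,1,2} (no change)
  #5 pop 1: in={0,1,2} → {0,1,2} (no change)

Fixpoint:
  val[0] = {0,1,2}
  val[1] = {0,1,2}
  val[2] = {1,2}

5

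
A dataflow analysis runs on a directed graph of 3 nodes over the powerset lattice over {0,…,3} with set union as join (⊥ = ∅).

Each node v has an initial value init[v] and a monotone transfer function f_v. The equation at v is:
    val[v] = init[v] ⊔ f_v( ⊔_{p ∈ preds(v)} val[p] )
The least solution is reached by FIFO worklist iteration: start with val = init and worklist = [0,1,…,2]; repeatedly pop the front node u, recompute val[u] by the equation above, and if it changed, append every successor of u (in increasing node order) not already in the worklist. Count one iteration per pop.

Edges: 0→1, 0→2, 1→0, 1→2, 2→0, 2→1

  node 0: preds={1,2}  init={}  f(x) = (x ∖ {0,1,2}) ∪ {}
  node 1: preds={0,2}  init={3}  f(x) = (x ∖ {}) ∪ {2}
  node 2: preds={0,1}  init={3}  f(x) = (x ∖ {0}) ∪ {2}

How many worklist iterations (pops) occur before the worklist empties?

Iteration log — 5 steps:
  step 1. node 0  ⊔preds={3}  new={3}  old={}  +wl: 
  step 2. node 1  ⊔preds={3}  new={2,3}  old={3}  +wl: 0
  step 3. node 2  ⊔preds={2,3}  new={2,3}  old={3}  +wl: 1
  step 4. node 0  ⊔preds={2,3}  new={3}  stable
  step 5. node 1  ⊔preds={2,3}  new={2,3}  stable

Least fixpoint reached:
  node 0: {3}
  node 1: {2,3}
  node 2: {2,3}

5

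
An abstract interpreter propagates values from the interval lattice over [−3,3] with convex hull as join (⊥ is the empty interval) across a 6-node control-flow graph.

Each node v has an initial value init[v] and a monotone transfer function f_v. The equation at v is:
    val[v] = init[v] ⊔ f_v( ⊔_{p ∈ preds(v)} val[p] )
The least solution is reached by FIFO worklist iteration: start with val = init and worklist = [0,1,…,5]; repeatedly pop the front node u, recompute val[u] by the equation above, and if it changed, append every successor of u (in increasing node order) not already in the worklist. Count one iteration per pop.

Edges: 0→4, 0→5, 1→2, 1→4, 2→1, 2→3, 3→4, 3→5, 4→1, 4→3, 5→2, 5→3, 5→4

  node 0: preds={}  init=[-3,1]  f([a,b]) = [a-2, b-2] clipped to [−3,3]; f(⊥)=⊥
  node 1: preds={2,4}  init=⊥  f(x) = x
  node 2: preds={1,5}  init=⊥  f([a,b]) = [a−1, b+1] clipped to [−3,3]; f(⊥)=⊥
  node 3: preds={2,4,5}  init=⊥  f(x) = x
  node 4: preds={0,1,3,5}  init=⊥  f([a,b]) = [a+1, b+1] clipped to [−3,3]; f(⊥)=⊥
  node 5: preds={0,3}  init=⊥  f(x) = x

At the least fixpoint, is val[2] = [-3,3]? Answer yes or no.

Trace (19 dequeues):
  [1] u=0 | in ⊥ | out [-3,1] | ==
  [2] u=1 | in ⊥ | out ⊥ | ==
  [3] u=2 | in ⊥ | out ⊥ | ==
  [4] u=3 | in ⊥ | out ⊥ | ==
  [5] u=4 | in [-3,1] | out [-2,2] | prev ⊥ | push {1,3}
  [6] u=5 | in [-3,1] | out [-3,1] | prev ⊥ | push {2,4}
  [7] u=1 | in [-2,2] | out [-2,2] | prev ⊥ | push {}
  [8] u=3 | in [-3,2] | out [-3,2] | prev ⊥ | push {5}
  [9] u=2 | in [-3,2] | out [-3,3] | prev ⊥ | push {1,3}
  [10] u=4 | in [-3,2] | out [-2,3] | prev [-2,2] | push {}
  [11] u=5 | in [-3,2] | out [-3,2] | prev [-3,1] | push {2,4}
  [12] u=1 | in [-3,3] | out [-3,3] | prev [-2,2] | push {}
  [13] u=3 | in [-3,3] | out [-3,3] | prev [-3,2] | push {5}
  [14] u=2 | in [-3,3] | out [-3,3] | ==
  [15] u=4 | in [-3,3] | out [-2,3] | ==
  [16] u=5 | in [-3,3] | out [-3,3] | prev [-3,2] | push {2,3,4}
  [17] u=2 | in [-3,3] | out [-3,3] | ==
  [18] u=3 | in [-3,3] | out [-3,3] | ==
  [19] u=4 | in [-3,3] | out [-2,3] | ==

Converged values:
  [0] [-3,1]
  [1] [-3,3]
  [2] [-3,3]
  [3] [-3,3]
  [4] [-2,3]
  [5] [-3,3]

yes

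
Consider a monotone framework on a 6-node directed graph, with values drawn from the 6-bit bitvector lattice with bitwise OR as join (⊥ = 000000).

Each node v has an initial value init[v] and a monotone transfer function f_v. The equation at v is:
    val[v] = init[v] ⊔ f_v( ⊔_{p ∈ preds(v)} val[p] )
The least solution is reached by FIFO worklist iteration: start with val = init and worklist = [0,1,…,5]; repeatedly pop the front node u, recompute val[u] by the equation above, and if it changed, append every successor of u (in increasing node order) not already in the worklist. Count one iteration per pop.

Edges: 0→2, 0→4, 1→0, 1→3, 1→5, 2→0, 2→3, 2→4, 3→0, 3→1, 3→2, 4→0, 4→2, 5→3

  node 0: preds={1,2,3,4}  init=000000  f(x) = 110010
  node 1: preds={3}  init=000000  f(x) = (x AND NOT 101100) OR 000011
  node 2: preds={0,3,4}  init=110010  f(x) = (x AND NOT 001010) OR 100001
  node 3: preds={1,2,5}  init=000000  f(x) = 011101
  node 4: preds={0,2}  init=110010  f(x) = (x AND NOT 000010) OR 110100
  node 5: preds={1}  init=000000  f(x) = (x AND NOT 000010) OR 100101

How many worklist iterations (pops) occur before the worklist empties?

Iteration log — 14 steps:
  step 1. node 0  ⊔preds=110010  new=110010  old=000000  +wl: 
  step 2. node 1  ⊔preds=000000  new=000011  old=000000  +wl: 0
  step 3. node 2  ⊔preds=110010  new=110011  old=110010  +wl: 
  step 4. node 3  ⊔preds=110011  new=011101  old=000000  +wl: 1,2
  step 5. node 4  ⊔preds=110011  new=110111  old=110010  +wl: 
  step 6. node 5  ⊔preds=000011  new=100101  old=000000  +wl: 3
  step 7. node 0  ⊔preds=111111  new=110010  stable
  step 8. node 1  ⊔preds=011101  new=010011  old=000011  +wl: 0,5
  step 9. node 2  ⊔preds=111111  new=110111  old=110011  +wl: 4
  step 10. node 3  ⊔preds=110111  new=011101  stable
  step 11. node 0  ⊔preds=111111  new=110010  stable
  step 12. node 5  ⊔preds=010011  new=110101  old=100101  +wl: 3
  step 13. node 4  ⊔preds=110111  new=110111  stable
  step 14. node 3  ⊔preds=110111  new=011101  stable

Least fixpoint reached:
  node 0: 110010
  node 1: 010011
  node 2: 110111
  node 3: 011101
  node 4: 110111
  node 5: 110101

14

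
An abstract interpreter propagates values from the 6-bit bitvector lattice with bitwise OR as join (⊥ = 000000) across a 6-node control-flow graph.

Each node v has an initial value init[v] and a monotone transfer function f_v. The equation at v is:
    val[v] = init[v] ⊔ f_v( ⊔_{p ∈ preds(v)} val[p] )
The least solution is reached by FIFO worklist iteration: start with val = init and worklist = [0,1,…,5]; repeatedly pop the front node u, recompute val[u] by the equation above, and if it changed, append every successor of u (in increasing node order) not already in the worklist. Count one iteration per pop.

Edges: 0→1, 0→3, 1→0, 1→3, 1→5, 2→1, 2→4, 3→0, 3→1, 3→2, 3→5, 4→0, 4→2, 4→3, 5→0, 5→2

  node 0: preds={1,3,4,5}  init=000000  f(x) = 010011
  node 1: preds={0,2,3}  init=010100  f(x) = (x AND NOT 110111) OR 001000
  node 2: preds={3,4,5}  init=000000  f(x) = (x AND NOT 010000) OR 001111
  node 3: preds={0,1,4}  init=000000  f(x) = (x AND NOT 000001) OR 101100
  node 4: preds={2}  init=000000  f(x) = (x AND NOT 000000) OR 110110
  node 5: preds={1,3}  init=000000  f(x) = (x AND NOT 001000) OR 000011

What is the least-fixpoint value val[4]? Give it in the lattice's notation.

Iteration log — 12 steps:
  step 1. node 0  ⊔preds=010100  new=010011  old=000000  +wl: 
  step 2. node 1  ⊔preds=010011  new=011100  old=010100  +wl: 0
  step 3. node 2  ⊔preds=000000  new=001111  old=000000  +wl: 1
  step 4. node 3  ⊔preds=011111  new=111110  old=000000  +wl: 2
  step 5. node 4  ⊔preds=001111  new=111111  old=000000  +wl: 3
  step 6. node 5  ⊔preds=111110  new=110111  old=000000  +wl: 
  step 7. node 0  ⊔preds=111111  new=010011  stable
  step 8. node 1  ⊔preds=111111  new=011100  stable
  step 9. node 2  ⊔preds=111111  new=101111  old=001111  +wl: 1,4
  step 10. node 3  ⊔preds=111111  new=111110  stable
  step 11. node 1  ⊔preds=111111  new=011100  stable
  step 12. node 4  ⊔preds=101111  new=111111  stable

Least fixpoint reached:
  node 0: 010011
  node 1: 011100
  node 2: 101111
  node 3: 111110
  node 4: 111111
  node 5: 110111

111111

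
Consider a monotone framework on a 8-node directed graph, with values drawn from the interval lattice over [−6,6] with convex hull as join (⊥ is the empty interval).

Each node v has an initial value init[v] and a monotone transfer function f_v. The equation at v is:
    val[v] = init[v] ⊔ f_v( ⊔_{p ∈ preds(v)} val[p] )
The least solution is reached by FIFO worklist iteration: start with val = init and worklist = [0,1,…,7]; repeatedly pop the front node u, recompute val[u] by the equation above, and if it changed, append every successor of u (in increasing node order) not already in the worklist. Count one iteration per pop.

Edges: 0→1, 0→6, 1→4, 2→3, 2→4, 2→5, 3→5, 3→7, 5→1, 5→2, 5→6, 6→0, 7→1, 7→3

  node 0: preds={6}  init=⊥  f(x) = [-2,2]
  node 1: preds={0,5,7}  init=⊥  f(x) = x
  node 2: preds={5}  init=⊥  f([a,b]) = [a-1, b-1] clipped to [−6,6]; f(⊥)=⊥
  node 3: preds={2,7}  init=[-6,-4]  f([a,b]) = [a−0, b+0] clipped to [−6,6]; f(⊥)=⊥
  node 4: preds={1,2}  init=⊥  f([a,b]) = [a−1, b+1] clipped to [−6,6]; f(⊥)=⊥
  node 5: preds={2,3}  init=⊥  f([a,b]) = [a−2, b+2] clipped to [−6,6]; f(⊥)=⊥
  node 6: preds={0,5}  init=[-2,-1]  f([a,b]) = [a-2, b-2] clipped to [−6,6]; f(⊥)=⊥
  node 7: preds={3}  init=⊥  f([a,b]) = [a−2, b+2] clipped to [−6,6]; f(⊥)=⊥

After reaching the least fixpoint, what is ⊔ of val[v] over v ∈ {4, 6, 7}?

[-6,6]

Worklist (45 pops):
  #1 pop 0: in=[-2,-1] → [-2,2] (was ⊥); enqueue []
  #2 pop 1: in=[-2,2] → [-2,2] (was ⊥); enqueue []
  #3 pop 2: in=⊥ → ⊥ (no change)
  #4 pop 3: in=⊥ → [-6,-4] (no change)
  #5 pop 4: in=[-2,2] → [-3,3] (was ⊥); enqueue []
  #6 pop 5: in=[-6,-4] → [-6,-2] (was ⊥); enqueue [1,2]
  #7 pop 6: in=[-6,2] → [-6,0] (was [-2,-1]); enqueue [0]
  #8 pop 7: in=[-6,-4] → [-6,-2] (was ⊥); enqueue [3]
  #9 pop 1: in=[-6,2] → [-6,2] (was [-2,2]); enqueue [4]
  #10 pop 2: in=[-6,-2] → [-6,-3] (was ⊥); enqueue [5]
  #11 pop 0: in=[-6,0] → [-2,2] (no change)
  #12 pop 3: in=[-6,-2] → [-6,-2] (was [-6,-4]); enqueue [7]
  #13 pop 4: in=[-6,2] → [-6,3] (was [-3,3]); enqueue []
  #14 pop 5: in=[-6,-2] → [-6,0] (was [-6,-2]); enqueue [1,2,6]
  #15 pop 7: in=[-6,-2] → [-6,0] (was [-6,-2]); enqueue [3]
  #16 pop 1: in=[-6,2] → [-6,2] (no change)
  #17 pop 2: in=[-6,0] → [-6,-1] (was [-6,-3]); enqueue [4,5]
  #18 pop 6: in=[-6,2] → [-6,0] (no change)
  #19 pop 3: in=[-6,0] → [-6,0] (was [-6,-2]); enqueue [7]
  #20 pop 4: in=[-6,2] → [-6,3] (no change)
  #21 pop 5: in=[-6,0] → [-6,2] (was [-6,0]); enqueue [1,2,6]
  #22 pop 7: in=[-6,0] → [-6,2] (was [-6,0]); enqueue [3]
  #23 pop 1: in=[-6,2] → [-6,2] (no change)
  #24 pop 2: in=[-6,2] → [-6,1] (was [-6,-1]); enqueue [4,5]
  #25 pop 6: in=[-6,2] → [-6,0] (no change)
  #26 pop 3: in=[-6,2] → [-6,2] (was [-6,0]); enqueue [7]
  #27 pop 4: in=[-6,2] → [-6,3] (no change)
  #28 pop 5: in=[-6,2] → [-6,4] (was [-6,2]); enqueue [1,2,6]
  #29 pop 7: in=[-6,2] → [-6,4] (was [-6,2]); enqueue [3]
  #30 pop 1: in=[-6,4] → [-6,4] (was [-6,2]); enqueue [4]
  #31 pop 2: in=[-6,4] → [-6,3] (was [-6,1]); enqueue [5]
  #32 pop 6: in=[-6,4] → [-6,2] (was [-6,0]); enqueue [0]
  #33 pop 3: in=[-6,4] → [-6,4] (was [-6,2]); enqueue [7]
  #34 pop 4: in=[-6,4] → [-6,5] (was [-6,3]); enqueue []
  #35 pop 5: in=[-6,4] → [-6,6] (was [-6,4]); enqueue [1,2,6]
  #36 pop 0: in=[-6,2] → [-2,2] (no change)
  #37 pop 7: in=[-6,4] → [-6,6] (was [-6,4]); enqueue [3]
  #38 pop 1: in=[-6,6] → [-6,6] (was [-6,4]); enqueue [4]
  #39 pop 2: in=[-6,6] → [-6,5] (was [-6,3]); enqueue [5]
  #40 pop 6: in=[-6,6] → [-6,4] (was [-6,2]); enqueue [0]
  #41 pop 3: in=[-6,6] → [-6,6] (was [-6,4]); enqueue [7]
  #42 pop 4: in=[-6,6] → [-6,6] (was [-6,5]); enqueue []
  #43 pop 5: in=[-6,6] → [-6,6] (no change)
  #44 pop 0: in=[-6,4] → [-2,2] (no change)
  #45 pop 7: in=[-6,6] → [-6,6] (no change)

Fixpoint:
  val[0] = [-2,2]
  val[1] = [-6,6]
  val[2] = [-6,5]
  val[3] = [-6,6]
  val[4] = [-6,6]
  val[5] = [-6,6]
  val[6] = [-6,4]
  val[7] = [-6,6]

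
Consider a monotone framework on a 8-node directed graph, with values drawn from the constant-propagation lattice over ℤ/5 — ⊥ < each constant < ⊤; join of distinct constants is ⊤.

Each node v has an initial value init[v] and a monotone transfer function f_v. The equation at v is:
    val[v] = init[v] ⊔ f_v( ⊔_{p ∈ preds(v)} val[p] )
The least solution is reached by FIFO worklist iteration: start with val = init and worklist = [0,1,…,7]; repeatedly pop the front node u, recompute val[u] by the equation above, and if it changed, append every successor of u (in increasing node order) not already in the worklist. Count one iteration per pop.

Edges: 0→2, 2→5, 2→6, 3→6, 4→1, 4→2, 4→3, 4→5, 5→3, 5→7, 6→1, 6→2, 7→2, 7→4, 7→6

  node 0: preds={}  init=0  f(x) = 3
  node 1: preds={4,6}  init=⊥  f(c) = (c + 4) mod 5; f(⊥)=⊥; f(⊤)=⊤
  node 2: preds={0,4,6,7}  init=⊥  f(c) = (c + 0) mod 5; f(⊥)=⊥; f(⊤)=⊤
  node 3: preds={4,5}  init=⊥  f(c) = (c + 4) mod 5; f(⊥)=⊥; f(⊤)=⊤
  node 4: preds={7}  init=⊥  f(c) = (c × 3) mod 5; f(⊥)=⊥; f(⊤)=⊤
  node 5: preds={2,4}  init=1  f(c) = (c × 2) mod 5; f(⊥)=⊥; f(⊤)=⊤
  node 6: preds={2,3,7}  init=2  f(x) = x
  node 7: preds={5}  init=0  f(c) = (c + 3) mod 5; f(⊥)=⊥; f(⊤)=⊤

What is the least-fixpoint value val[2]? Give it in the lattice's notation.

⊤

Worklist (17 pops):
  #1 pop 0: in=⊥ → ⊤ (was 0); enqueue []
  #2 pop 1: in=2 → 1 (was ⊥); enqueue []
  #3 pop 2: in=⊤ → ⊤ (was ⊥); enqueue []
  #4 pop 3: in=1 → 0 (was ⊥); enqueue []
  #5 pop 4: in=0 → 0 (was ⊥); enqueue [1,2,3]
  #6 pop 5: in=⊤ → ⊤ (was 1); enqueue []
  #7 pop 6: in=⊤ → ⊤ (was 2); enqueue []
  #8 pop 7: in=⊤ → ⊤ (was 0); enqueue [4,6]
  #9 pop 1: in=⊤ → ⊤ (was 1); enqueue []
  #10 pop 2: in=⊤ → ⊤ (no change)
  #11 pop 3: in=⊤ → ⊤ (was 0); enqueue []
  #12 pop 4: in=⊤ → ⊤ (was 0); enqueue [1,2,3,5]
  #13 pop 6: in=⊤ → ⊤ (no change)
  #14 pop 1: in=⊤ → ⊤ (no change)
  #15 pop 2: in=⊤ → ⊤ (no change)
  #16 pop 3: in=⊤ → ⊤ (no change)
  #17 pop 5: in=⊤ → ⊤ (no change)

Fixpoint:
  val[0] = ⊤
  val[1] = ⊤
  val[2] = ⊤
  val[3] = ⊤
  val[4] = ⊤
  val[5] = ⊤
  val[6] = ⊤
  val[7] = ⊤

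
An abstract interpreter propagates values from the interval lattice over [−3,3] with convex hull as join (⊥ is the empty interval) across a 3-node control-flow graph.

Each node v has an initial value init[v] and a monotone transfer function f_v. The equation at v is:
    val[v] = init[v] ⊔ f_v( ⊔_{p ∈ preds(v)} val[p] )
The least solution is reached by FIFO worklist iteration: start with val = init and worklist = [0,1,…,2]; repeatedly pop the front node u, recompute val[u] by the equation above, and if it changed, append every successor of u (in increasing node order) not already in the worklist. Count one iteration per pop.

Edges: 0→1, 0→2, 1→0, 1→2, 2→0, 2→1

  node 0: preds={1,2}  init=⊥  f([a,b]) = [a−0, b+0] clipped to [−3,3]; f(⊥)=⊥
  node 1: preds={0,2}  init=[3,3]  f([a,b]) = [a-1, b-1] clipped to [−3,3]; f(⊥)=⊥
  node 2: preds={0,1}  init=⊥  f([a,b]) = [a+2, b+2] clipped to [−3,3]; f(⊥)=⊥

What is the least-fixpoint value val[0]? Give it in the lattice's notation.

[-3,3]

Iteration log — 21 steps:
  step 1. node 0  ⊔preds=[3,3]  new=[3,3]  old=⊥  +wl: 
  step 2. node 1  ⊔preds=[3,3]  new=[2,3]  old=[3,3]  +wl: 0
  step 3. node 2  ⊔preds=[2,3]  new=[3,3]  old=⊥  +wl: 1
  step 4. node 0  ⊔preds=[2,3]  new=[2,3]  old=[3,3]  +wl: 2
  step 5. node 1  ⊔preds=[2,3]  new=[1,3]  old=[2,3]  +wl: 0
  step 6. node 2  ⊔preds=[1,3]  new=[3,3]  stable
  step 7. node 0  ⊔preds=[1,3]  new=[1,3]  old=[2,3]  +wl: 1,2
  step 8. node 1  ⊔preds=[1,3]  new=[0,3]  old=[1,3]  +wl: 0
  step 9. node 2  ⊔preds=[0,3]  new=[2,3]  old=[3,3]  +wl: 1
  step 10. node 0  ⊔preds=[0,3]  new=[0,3]  old=[1,3]  +wl: 2
  step 11. node 1  ⊔preds=[0,3]  new=[-1,3]  old=[0,3]  +wl: 0
  step 12. node 2  ⊔preds=[-1,3]  new=[1,3]  old=[2,3]  +wl: 1
  step 13. node 0  ⊔preds=[-1,3]  new=[-1,3]  old=[0,3]  +wl: 2
  step 14. node 1  ⊔preds=[-1,3]  new=[-2,3]  old=[-1,3]  +wl: 0
  step 15. node 2  ⊔preds=[-2,3]  new=[0,3]  old=[1,3]  +wl: 1
  step 16. node 0  ⊔preds=[-2,3]  new=[-2,3]  old=[-1,3]  +wl: 2
  step 17. node 1  ⊔preds=[-2,3]  new=[-3,3]  old=[-2,3]  +wl: 0
  step 18. node 2  ⊔preds=[-3,3]  new=[-1,3]  old=[0,3]  +wl: 1
  step 19. node 0  ⊔preds=[-3,3]  new=[-3,3]  old=[-2,3]  +wl: 2
  step 20. node 1  ⊔preds=[-3,3]  new=[-3,3]  stable
  step 21. node 2  ⊔preds=[-3,3]  new=[-1,3]  stable

Least fixpoint reached:
  node 0: [-3,3]
  node 1: [-3,3]
  node 2: [-1,3]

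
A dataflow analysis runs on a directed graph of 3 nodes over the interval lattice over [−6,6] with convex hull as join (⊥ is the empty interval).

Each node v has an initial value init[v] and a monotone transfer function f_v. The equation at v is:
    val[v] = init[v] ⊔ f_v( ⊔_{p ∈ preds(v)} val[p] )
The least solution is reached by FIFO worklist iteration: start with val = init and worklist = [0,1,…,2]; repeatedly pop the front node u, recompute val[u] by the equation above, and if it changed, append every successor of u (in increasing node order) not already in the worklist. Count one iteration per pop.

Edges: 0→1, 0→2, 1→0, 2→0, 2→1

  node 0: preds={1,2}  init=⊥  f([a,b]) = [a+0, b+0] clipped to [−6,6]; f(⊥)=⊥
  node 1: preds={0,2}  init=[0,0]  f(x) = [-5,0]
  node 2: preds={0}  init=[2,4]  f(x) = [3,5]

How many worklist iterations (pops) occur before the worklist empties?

Iteration log — 6 steps:
  step 1. node 0  ⊔preds=[0,4]  new=[0,4]  old=⊥  +wl: 
  step 2. node 1  ⊔preds=[0,4]  new=[-5,0]  old=[0,0]  +wl: 0
  step 3. node 2  ⊔preds=[0,4]  new=[2,5]  old=[2,4]  +wl: 1
  step 4. node 0  ⊔preds=[-5,5]  new=[-5,5]  old=[0,4]  +wl: 2
  step 5. node 1  ⊔preds=[-5,5]  new=[-5,0]  stable
  step 6. node 2  ⊔preds=[-5,5]  new=[2,5]  stable

Least fixpoint reached:
  node 0: [-5,5]
  node 1: [-5,0]
  node 2: [2,5]

6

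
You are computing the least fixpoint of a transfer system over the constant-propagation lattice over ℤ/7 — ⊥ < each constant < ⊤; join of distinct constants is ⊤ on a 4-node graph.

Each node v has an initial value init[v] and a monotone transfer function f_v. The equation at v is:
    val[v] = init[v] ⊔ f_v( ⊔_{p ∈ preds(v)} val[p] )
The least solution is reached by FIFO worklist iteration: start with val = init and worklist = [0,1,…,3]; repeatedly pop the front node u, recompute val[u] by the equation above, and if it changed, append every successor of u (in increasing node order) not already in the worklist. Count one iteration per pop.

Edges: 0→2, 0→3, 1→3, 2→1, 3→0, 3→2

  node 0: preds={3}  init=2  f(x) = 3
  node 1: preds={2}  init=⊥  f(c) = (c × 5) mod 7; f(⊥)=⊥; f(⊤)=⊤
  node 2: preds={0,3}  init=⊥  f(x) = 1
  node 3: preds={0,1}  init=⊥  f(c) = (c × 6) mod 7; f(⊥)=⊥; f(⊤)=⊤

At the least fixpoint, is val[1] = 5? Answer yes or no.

Trace (8 dequeues):
  [1] u=0 | in ⊥ | out ⊤ | prev 2 | push {}
  [2] u=1 | in ⊥ | out ⊥ | ==
  [3] u=2 | in ⊤ | out 1 | prev ⊥ | push {1}
  [4] u=3 | in ⊤ | out ⊤ | prev ⊥ | push {0,2}
  [5] u=1 | in 1 | out 5 | prev ⊥ | push {3}
  [6] u=0 | in ⊤ | out ⊤ | ==
  [7] u=2 | in ⊤ | out 1 | ==
  [8] u=3 | in ⊤ | out ⊤ | ==

Converged values:
  [0] ⊤
  [1] 5
  [2] 1
  [3] ⊤

yes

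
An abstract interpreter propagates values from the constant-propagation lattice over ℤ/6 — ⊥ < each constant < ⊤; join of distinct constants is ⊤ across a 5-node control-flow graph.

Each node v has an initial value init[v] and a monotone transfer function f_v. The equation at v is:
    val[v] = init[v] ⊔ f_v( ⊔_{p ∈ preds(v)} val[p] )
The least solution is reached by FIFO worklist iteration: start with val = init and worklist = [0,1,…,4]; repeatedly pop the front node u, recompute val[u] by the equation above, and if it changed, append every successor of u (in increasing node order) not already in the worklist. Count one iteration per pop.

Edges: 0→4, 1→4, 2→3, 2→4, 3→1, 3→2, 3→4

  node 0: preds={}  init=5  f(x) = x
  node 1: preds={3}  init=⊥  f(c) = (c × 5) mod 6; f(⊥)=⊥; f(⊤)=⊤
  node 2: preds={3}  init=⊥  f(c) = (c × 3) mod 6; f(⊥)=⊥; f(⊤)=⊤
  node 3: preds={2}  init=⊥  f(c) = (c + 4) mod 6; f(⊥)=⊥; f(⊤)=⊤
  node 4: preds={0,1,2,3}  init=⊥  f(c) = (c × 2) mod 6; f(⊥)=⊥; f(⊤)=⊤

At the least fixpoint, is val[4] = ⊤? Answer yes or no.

no

Iteration log — 5 steps:
  step 1. node 0  ⊔preds=⊥  new=5  stable
  step 2. node 1  ⊔preds=⊥  new=⊥  stable
  step 3. node 2  ⊔preds=⊥  new=⊥  stable
  step 4. node 3  ⊔preds=⊥  new=⊥  stable
  step 5. node 4  ⊔preds=5  new=4  old=⊥  +wl: 

Least fixpoint reached:
  node 0: 5
  node 1: ⊥
  node 2: ⊥
  node 3: ⊥
  node 4: 4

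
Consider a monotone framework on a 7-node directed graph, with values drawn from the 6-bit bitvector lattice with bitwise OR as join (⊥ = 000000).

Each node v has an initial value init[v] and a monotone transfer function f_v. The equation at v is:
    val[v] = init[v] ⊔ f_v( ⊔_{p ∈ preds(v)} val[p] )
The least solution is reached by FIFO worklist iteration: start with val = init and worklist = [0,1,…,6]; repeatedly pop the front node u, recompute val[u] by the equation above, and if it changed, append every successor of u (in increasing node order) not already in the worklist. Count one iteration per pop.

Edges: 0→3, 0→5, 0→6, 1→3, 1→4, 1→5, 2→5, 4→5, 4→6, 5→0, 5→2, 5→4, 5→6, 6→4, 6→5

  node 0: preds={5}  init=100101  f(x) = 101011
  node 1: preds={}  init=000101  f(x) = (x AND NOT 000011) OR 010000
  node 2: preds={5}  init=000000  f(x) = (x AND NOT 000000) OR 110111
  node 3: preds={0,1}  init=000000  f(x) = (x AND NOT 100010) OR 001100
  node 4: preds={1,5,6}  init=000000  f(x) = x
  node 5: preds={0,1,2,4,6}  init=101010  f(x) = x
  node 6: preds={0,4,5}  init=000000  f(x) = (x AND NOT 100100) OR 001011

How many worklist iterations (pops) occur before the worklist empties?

11

Iteration log — 11 steps:
  step 1. node 0  ⊔preds=101010  new=101111  old=100101  +wl: 
  step 2. node 1  ⊔preds=000000  new=010101  old=000101  +wl: 
  step 3. node 2  ⊔preds=101010  new=111111  old=000000  +wl: 
  step 4. node 3  ⊔preds=111111  new=011101  old=000000  +wl: 
  step 5. node 4  ⊔preds=111111  new=111111  old=000000  +wl: 
  step 6. node 5  ⊔preds=111111  new=111111  old=101010  +wl: 0,2,4
  step 7. node 6  ⊔preds=111111  new=011011  old=000000  +wl: 5
  step 8. node 0  ⊔preds=111111  new=101111  stable
  step 9. node 2  ⊔preds=111111  new=111111  stable
  step 10. node 4  ⊔preds=111111  new=111111  stable
  step 11. node 5  ⊔preds=111111  new=111111  stable

Least fixpoint reached:
  node 0: 101111
  node 1: 010101
  node 2: 111111
  node 3: 011101
  node 4: 111111
  node 5: 111111
  node 6: 011011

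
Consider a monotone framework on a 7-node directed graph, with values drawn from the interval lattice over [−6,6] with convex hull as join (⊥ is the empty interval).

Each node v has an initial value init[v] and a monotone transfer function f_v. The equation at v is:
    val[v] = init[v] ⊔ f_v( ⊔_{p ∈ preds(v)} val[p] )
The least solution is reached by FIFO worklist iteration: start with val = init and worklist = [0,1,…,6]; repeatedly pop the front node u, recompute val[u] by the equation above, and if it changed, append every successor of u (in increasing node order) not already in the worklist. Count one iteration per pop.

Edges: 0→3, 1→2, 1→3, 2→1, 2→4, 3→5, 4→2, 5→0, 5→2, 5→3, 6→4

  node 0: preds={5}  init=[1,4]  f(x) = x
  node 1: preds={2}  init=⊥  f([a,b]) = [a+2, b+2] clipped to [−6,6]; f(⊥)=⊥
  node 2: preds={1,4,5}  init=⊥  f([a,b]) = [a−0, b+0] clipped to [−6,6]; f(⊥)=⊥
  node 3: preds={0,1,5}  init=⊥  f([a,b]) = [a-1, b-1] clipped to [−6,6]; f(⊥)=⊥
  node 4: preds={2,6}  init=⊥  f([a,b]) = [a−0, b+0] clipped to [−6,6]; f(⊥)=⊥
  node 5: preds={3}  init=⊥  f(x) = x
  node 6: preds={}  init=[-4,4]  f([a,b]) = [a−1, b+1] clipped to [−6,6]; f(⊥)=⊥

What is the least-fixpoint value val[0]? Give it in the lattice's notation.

Trace (41 dequeues):
  [1] u=0 | in ⊥ | out [1,4] | ==
  [2] u=1 | in ⊥ | out ⊥ | ==
  [3] u=2 | in ⊥ | out ⊥ | ==
  [4] u=3 | in [1,4] | out [0,3] | prev ⊥ | push {}
  [5] u=4 | in [-4,4] | out [-4,4] | prev ⊥ | push {2}
  [6] u=5 | in [0,3] | out [0,3] | prev ⊥ | push {0,3}
  [7] u=6 | in ⊥ | out [-4,4] | ==
  [8] u=2 | in [-4,4] | out [-4,4] | prev ⊥ | push {1,4}
  [9] u=0 | in [0,3] | out [0,4] | prev [1,4] | push {}
  [10] u=3 | in [0,4] | out [-1,3] | prev [0,3] | push {5}
  [11] u=1 | in [-4,4] | out [-2,6] | prev ⊥ | push {2,3}
  [12] u=4 | in [-4,4] | out [-4,4] | ==
  [13] u=5 | in [-1,3] | out [-1,3] | prev [0,3] | push {0}
  [14] u=2 | in [-4,6] | out [-4,6] | prev [-4,4] | push {1,4}
  [15] u=3 | in [-2,6] | out [-3,5] | prev [-1,3] | push {5}
  [16] u=0 | in [-1,3] | out [-1,4] | prev [0,4] | push {3}
  [17] u=1 | in [-4,6] | out [-2,6] | ==
  [18] u=4 | in [-4,6] | out [-4,6] | prev [-4,4] | push {2}
  [19] u=5 | in [-3,5] | out [-3,5] | prev [-1,3] | push {0}
  [20] u=3 | in [-3,6] | out [-4,5] | prev [-3,5] | push {5}
  [21] u=2 | in [-4,6] | out [-4,6] | ==
  [22] u=0 | in [-3,5] | out [-3,5] | prev [-1,4] | push {3}
  [23] u=5 | in [-4,5] | out [-4,5] | prev [-3,5] | push {0,2}
  [24] u=3 | in [-4,6] | out [-5,5] | prev [-4,5] | push {5}
  [25] u=0 | in [-4,5] | out [-4,5] | prev [-3,5] | push {3}
  [26] u=2 | in [-4,6] | out [-4,6] | ==
  [27] u=5 | in [-5,5] | out [-5,5] | prev [-4,5] | push {0,2}
  [28] u=3 | in [-5,6] | out [-6,5] | prev [-5,5] | push {5}
  [29] u=0 | in [-5,5] | out [-5,5] | prev [-4,5] | push {3}
  [30] u=2 | in [-5,6] | out [-5,6] | prev [-4,6] | push {1,4}
  [31] u=5 | in [-6,5] | out [-6,5] | prev [-5,5] | push {0,2}
  [32] u=3 | in [-6,6] | out [-6,5] | ==
  [33] u=1 | in [-5,6] | out [-3,6] | prev [-2,6] | push {3}
  [34] u=4 | in [-5,6] | out [-5,6] | prev [-4,6] | push {}
  [35] u=0 | in [-6,5] | out [-6,5] | prev [-5,5] | push {}
  [36] u=2 | in [-6,6] | out [-6,6] | prev [-5,6] | push {1,4}
  [37] u=3 | in [-6,6] | out [-6,5] | ==
  [38] u=1 | in [-6,6] | out [-4,6] | prev [-3,6] | push {2,3}
  [39] u=4 | in [-6,6] | out [-6,6] | prev [-5,6] | push {}
  [40] u=2 | in [-6,6] | out [-6,6] | ==
  [41] u=3 | in [-6,6] | out [-6,5] | ==

Converged values:
  [0] [-6,5]
  [1] [-4,6]
  [2] [-6,6]
  [3] [-6,5]
  [4] [-6,6]
  [5] [-6,5]
  [6] [-4,4]

[-6,5]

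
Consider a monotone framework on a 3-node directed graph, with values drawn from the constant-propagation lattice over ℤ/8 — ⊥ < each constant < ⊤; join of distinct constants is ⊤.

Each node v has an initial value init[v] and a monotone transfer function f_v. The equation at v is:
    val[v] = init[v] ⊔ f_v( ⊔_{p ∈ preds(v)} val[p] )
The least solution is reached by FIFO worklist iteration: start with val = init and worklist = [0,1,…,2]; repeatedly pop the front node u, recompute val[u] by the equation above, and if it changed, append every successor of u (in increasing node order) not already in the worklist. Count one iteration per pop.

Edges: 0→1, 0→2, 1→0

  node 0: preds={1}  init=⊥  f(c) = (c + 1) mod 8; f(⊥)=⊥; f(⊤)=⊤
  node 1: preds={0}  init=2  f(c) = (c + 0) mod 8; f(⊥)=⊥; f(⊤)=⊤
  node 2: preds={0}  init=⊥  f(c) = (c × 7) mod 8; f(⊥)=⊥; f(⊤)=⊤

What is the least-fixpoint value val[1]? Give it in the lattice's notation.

Iteration log — 6 steps:
  step 1. node 0  ⊔preds=2  new=3  old=⊥  +wl: 
  step 2. node 1  ⊔preds=3  new=⊤  old=2  +wl: 0
  step 3. node 2  ⊔preds=3  new=5  old=⊥  +wl: 
  step 4. node 0  ⊔preds=⊤  new=⊤  old=3  +wl: 1,2
  step 5. node 1  ⊔preds=⊤  new=⊤  stable
  step 6. node 2  ⊔preds=⊤  new=⊤  old=5  +wl: 

Least fixpoint reached:
  node 0: ⊤
  node 1: ⊤
  node 2: ⊤

⊤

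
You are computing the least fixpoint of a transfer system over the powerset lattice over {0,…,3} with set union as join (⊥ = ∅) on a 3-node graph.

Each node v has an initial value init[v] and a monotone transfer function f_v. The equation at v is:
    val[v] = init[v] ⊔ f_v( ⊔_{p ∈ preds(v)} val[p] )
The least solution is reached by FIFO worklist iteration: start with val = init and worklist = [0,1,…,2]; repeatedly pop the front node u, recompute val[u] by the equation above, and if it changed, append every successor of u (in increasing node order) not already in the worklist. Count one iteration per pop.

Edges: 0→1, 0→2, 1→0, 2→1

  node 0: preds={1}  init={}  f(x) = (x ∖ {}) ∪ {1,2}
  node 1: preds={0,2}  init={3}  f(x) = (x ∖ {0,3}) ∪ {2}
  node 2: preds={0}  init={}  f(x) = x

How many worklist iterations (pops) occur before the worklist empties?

5

Iteration log — 5 steps:
  step 1. node 0  ⊔preds={3}  new={1,2,3}  old={}  +wl: 
  step 2. node 1  ⊔preds={1,2,3}  new={1,2,3}  old={3}  +wl: 0
  step 3. node 2  ⊔preds={1,2,3}  new={1,2,3}  old={}  +wl: 1
  step 4. node 0  ⊔preds={1,2,3}  new={1,2,3}  stable
  step 5. node 1  ⊔preds={1,2,3}  new={1,2,3}  stable

Least fixpoint reached:
  node 0: {1,2,3}
  node 1: {1,2,3}
  node 2: {1,2,3}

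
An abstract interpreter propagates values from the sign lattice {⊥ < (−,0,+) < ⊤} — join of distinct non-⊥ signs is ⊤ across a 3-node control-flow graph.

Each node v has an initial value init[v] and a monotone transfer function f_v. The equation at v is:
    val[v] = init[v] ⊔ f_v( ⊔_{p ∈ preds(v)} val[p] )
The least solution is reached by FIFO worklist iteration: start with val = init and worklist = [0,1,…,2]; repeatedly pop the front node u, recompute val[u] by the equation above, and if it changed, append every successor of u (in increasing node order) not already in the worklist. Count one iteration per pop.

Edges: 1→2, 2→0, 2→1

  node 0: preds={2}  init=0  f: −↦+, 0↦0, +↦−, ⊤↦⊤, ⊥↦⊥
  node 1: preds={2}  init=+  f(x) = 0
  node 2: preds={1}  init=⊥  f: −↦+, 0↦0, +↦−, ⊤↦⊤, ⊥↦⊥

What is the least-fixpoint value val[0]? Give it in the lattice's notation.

⊤

Worklist (5 pops):
  #1 pop 0: in=⊥ → 0 (no change)
  #2 pop 1: in=⊥ → ⊤ (was +); enqueue []
  #3 pop 2: in=⊤ → ⊤ (was ⊥); enqueue [0,1]
  #4 pop 0: in=⊤ → ⊤ (was 0); enqueue []
  #5 pop 1: in=⊤ → ⊤ (no change)

Fixpoint:
  val[0] = ⊤
  val[1] = ⊤
  val[2] = ⊤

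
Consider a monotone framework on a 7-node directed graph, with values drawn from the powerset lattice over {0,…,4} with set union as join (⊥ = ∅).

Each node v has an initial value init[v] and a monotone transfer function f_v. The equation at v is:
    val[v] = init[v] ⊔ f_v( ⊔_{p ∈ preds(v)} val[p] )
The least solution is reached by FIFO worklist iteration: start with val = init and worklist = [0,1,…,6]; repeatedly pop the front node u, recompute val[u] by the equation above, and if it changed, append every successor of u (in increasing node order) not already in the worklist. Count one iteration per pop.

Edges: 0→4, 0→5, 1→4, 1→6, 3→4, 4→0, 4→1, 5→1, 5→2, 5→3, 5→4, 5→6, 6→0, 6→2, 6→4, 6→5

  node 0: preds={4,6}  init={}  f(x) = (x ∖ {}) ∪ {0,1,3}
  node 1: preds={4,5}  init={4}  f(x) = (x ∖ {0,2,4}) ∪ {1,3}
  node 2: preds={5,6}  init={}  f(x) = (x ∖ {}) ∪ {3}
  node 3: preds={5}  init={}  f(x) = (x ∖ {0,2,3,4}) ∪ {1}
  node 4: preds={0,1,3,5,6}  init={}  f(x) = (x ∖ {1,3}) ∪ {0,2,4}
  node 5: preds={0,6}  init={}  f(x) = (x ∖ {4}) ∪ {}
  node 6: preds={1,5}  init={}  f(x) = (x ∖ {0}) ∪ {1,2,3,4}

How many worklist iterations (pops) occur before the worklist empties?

18

Trace (18 dequeues):
  [1] u=0 | in {} | out {0,1,3} | prev {} | push {}
  [2] u=1 | in {} | out {1,3,4} | prev {4} | push {}
  [3] u=2 | in {} | out {3} | prev {} | push {}
  [4] u=3 | in {} | out {1} | prev {} | push {}
  [5] u=4 | in {0,1,3,4} | out {0,2,4} | prev {} | push {0,1}
  [6] u=5 | in {0,1,3} | out {0,1,3} | prev {} | push {2,3,4}
  [7] u=6 | in {0,1,3,4} | out {1,2,3,4} | prev {} | push {5}
  [8] u=0 | in {0,1,2,3,4} | out {0,1,2,3,4} | prev {0,1,3} | push {}
  [9] u=1 | in {0,1,2,3,4} | out {1,3,4} | ==
  [10] u=2 | in {0,1,2,3,4} | out {0,1,2,3,4} | prev {3} | push {}
  [11] u=3 | in {0,1,3} | out {1} | ==
  [12] u=4 | in {0,1,2,3,4} | out {0,2,4} | ==
  [13] u=5 | in {0,1,2,3,4} | out {0,1,2,3} | prev {0,1,3} | push {1,2,3,4,6}
  [14] u=1 | in {0,1,2,3,4} | out {1,3,4} | ==
  [15] u=2 | in {0,1,2,3,4} | out {0,1,2,3,4} | ==
  [16] u=3 | in {0,1,2,3} | out {1} | ==
  [17] u=4 | in {0,1,2,3,4} | out {0,2,4} | ==
  [18] u=6 | in {0,1,2,3,4} | out {1,2,3,4} | ==

Converged values:
  [0] {0,1,2,3,4}
  [1] {1,3,4}
  [2] {0,1,2,3,4}
  [3] {1}
  [4] {0,2,4}
  [5] {0,1,2,3}
  [6] {1,2,3,4}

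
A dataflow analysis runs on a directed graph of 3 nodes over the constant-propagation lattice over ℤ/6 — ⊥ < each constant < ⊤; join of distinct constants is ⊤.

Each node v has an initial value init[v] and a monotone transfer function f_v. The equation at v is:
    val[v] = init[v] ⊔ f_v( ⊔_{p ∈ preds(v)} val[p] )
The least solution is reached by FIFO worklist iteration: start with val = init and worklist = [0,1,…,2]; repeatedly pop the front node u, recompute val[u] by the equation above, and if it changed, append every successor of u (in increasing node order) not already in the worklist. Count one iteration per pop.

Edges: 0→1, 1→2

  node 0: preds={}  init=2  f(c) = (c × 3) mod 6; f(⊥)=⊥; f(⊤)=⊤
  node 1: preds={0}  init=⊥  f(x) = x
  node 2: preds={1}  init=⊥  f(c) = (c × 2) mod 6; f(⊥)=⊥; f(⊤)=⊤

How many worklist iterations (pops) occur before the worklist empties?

3

Iteration log — 3 steps:
  step 1. node 0  ⊔preds=⊥  new=2  stable
  step 2. node 1  ⊔preds=2  new=2  old=⊥  +wl: 
  step 3. node 2  ⊔preds=2  new=4  old=⊥  +wl: 

Least fixpoint reached:
  node 0: 2
  node 1: 2
  node 2: 4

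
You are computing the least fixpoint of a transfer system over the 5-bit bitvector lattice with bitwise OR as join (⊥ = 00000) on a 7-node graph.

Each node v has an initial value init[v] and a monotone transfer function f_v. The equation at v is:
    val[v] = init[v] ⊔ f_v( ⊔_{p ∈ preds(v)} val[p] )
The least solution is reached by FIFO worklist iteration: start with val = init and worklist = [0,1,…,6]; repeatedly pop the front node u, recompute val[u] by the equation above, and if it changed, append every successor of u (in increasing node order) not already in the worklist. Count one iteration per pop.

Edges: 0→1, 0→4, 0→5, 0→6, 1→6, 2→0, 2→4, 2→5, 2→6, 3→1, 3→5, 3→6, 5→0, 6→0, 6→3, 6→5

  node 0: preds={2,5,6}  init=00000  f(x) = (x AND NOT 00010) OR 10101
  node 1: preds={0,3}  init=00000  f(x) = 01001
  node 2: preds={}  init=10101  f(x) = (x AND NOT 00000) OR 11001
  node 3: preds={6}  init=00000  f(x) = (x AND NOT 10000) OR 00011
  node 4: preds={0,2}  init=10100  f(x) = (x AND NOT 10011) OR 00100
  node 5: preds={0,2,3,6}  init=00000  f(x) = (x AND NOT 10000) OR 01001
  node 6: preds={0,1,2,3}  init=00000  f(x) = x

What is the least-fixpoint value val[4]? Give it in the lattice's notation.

Worklist (14 pops):
  #1 pop 0: in=10101 → 10101 (was 00000); enqueue []
  #2 pop 1: in=10101 → 01001 (was 00000); enqueue []
  #3 pop 2: in=00000 → 11101 (was 10101); enqueue [0]
  #4 pop 3: in=00000 → 00011 (was 00000); enqueue [1]
  #5 pop 4: in=11101 → 11100 (was 10100); enqueue []
  #6 pop 5: in=11111 → 01111 (was 00000); enqueue []
  #7 pop 6: in=11111 → 11111 (was 00000); enqueue [3,5]
  #8 pop 0: in=11111 → 11101 (was 10101); enqueue [4,6]
  #9 pop 1: in=11111 → 01001 (no change)
  #10 pop 3: in=11111 → 01111 (was 00011); enqueue [1]
  #11 pop 5: in=11111 → 01111 (no change)
  #12 pop 4: in=11101 → 11100 (no change)
  #13 pop 6: in=11111 → 11111 (no change)
  #14 pop 1: in=11111 → 01001 (no change)

Fixpoint:
  val[0] = 11101
  val[1] = 01001
  val[2] = 11101
  val[3] = 01111
  val[4] = 11100
  val[5] = 01111
  val[6] = 11111

11100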